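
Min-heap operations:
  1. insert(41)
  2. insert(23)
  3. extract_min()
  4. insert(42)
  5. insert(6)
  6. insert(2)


insert(41) -> [41]
insert(23) -> [23, 41]
extract_min()->23, [41]
insert(42) -> [41, 42]
insert(6) -> [6, 42, 41]
insert(2) -> [2, 6, 41, 42]

Final heap: [2, 6, 41, 42]


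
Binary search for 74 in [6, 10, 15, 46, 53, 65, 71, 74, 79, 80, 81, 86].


Step 1: lo=0, hi=11, mid=5, val=65
Step 2: lo=6, hi=11, mid=8, val=79
Step 3: lo=6, hi=7, mid=6, val=71
Step 4: lo=7, hi=7, mid=7, val=74

Found at index 7


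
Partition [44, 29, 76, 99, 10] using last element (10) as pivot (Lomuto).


Pivot: 10
Place pivot at 0: [10, 29, 76, 99, 44]

Partitioned: [10, 29, 76, 99, 44]


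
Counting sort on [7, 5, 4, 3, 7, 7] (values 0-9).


Input: [7, 5, 4, 3, 7, 7]
Counts: [0, 0, 0, 1, 1, 1, 0, 3, 0, 0]

Sorted: [3, 4, 5, 7, 7, 7]


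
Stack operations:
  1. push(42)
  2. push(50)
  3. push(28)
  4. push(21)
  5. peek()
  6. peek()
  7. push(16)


push(42) -> [42]
push(50) -> [42, 50]
push(28) -> [42, 50, 28]
push(21) -> [42, 50, 28, 21]
peek()->21
peek()->21
push(16) -> [42, 50, 28, 21, 16]

Final stack: [42, 50, 28, 21, 16]


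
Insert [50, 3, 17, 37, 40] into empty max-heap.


Insert 50: [50]
Insert 3: [50, 3]
Insert 17: [50, 3, 17]
Insert 37: [50, 37, 17, 3]
Insert 40: [50, 40, 17, 3, 37]

Final heap: [50, 40, 17, 3, 37]


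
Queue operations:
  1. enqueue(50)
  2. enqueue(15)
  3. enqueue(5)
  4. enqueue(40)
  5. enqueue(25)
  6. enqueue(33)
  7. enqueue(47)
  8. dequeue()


enqueue(50) -> [50]
enqueue(15) -> [50, 15]
enqueue(5) -> [50, 15, 5]
enqueue(40) -> [50, 15, 5, 40]
enqueue(25) -> [50, 15, 5, 40, 25]
enqueue(33) -> [50, 15, 5, 40, 25, 33]
enqueue(47) -> [50, 15, 5, 40, 25, 33, 47]
dequeue()->50, [15, 5, 40, 25, 33, 47]

Final queue: [15, 5, 40, 25, 33, 47]


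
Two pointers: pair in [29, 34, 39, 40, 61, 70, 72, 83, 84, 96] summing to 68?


lo=0(29)+hi=9(96)=125
lo=0(29)+hi=8(84)=113
lo=0(29)+hi=7(83)=112
lo=0(29)+hi=6(72)=101
lo=0(29)+hi=5(70)=99
lo=0(29)+hi=4(61)=90
lo=0(29)+hi=3(40)=69
lo=0(29)+hi=2(39)=68

Yes: 29+39=68


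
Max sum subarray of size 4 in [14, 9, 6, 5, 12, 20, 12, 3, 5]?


[0:4]: 34
[1:5]: 32
[2:6]: 43
[3:7]: 49
[4:8]: 47
[5:9]: 40

Max: 49 at [3:7]


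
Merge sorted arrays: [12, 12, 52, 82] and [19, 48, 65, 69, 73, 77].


Take 12 from A
Take 12 from A
Take 19 from B
Take 48 from B
Take 52 from A
Take 65 from B
Take 69 from B
Take 73 from B
Take 77 from B

Merged: [12, 12, 19, 48, 52, 65, 69, 73, 77, 82]


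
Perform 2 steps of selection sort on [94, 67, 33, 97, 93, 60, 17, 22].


Initial: [94, 67, 33, 97, 93, 60, 17, 22]
Step 1: min=17 at 6
  Swap: [17, 67, 33, 97, 93, 60, 94, 22]
Step 2: min=22 at 7
  Swap: [17, 22, 33, 97, 93, 60, 94, 67]

After 2 steps: [17, 22, 33, 97, 93, 60, 94, 67]


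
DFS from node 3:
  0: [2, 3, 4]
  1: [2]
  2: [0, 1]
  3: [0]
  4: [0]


Visit 3, push [0]
Visit 0, push [4, 2]
Visit 2, push [1]
Visit 1, push []
Visit 4, push []

DFS order: [3, 0, 2, 1, 4]


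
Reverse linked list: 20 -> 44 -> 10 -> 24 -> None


Step 1: curr=20, set curr.next=prev(None) | reversed so far: 20
Step 2: curr=44, set curr.next=prev(20) | reversed so far: 44 -> 20
Step 3: curr=10, set curr.next=prev(44) | reversed so far: 10 -> 44 -> 20
Step 4: curr=24, set curr.next=prev(10) | reversed so far: 24 -> 10 -> 44 -> 20

24 -> 10 -> 44 -> 20 -> None


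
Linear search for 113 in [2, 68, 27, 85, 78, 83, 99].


i=0: 2!=113
i=1: 68!=113
i=2: 27!=113
i=3: 85!=113
i=4: 78!=113
i=5: 83!=113
i=6: 99!=113

Not found, 7 comps


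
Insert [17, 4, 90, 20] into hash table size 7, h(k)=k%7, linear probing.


Insert 17: h=3 -> slot 3
Insert 4: h=4 -> slot 4
Insert 90: h=6 -> slot 6
Insert 20: h=6, 1 probes -> slot 0

Table: [20, None, None, 17, 4, None, 90]


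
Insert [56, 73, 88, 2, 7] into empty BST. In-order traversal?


Insert 56: root
Insert 73: R from 56
Insert 88: R from 56 -> R from 73
Insert 2: L from 56
Insert 7: L from 56 -> R from 2

In-order: [2, 7, 56, 73, 88]


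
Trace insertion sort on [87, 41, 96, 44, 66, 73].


Initial: [87, 41, 96, 44, 66, 73]
Insert 41: [41, 87, 96, 44, 66, 73]
Insert 96: [41, 87, 96, 44, 66, 73]
Insert 44: [41, 44, 87, 96, 66, 73]
Insert 66: [41, 44, 66, 87, 96, 73]
Insert 73: [41, 44, 66, 73, 87, 96]

Sorted: [41, 44, 66, 73, 87, 96]


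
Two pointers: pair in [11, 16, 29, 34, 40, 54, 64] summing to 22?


lo=0(11)+hi=6(64)=75
lo=0(11)+hi=5(54)=65
lo=0(11)+hi=4(40)=51
lo=0(11)+hi=3(34)=45
lo=0(11)+hi=2(29)=40
lo=0(11)+hi=1(16)=27

No pair found


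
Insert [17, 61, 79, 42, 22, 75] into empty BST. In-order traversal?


Insert 17: root
Insert 61: R from 17
Insert 79: R from 17 -> R from 61
Insert 42: R from 17 -> L from 61
Insert 22: R from 17 -> L from 61 -> L from 42
Insert 75: R from 17 -> R from 61 -> L from 79

In-order: [17, 22, 42, 61, 75, 79]


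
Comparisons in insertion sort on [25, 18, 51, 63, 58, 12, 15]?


Algorithm: insertion sort
Input: [25, 18, 51, 63, 58, 12, 15]
Sorted: [12, 15, 18, 25, 51, 58, 63]

16


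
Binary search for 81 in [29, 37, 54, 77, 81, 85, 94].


Step 1: lo=0, hi=6, mid=3, val=77
Step 2: lo=4, hi=6, mid=5, val=85
Step 3: lo=4, hi=4, mid=4, val=81

Found at index 4


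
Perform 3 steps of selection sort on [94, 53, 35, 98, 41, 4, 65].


Initial: [94, 53, 35, 98, 41, 4, 65]
Step 1: min=4 at 5
  Swap: [4, 53, 35, 98, 41, 94, 65]
Step 2: min=35 at 2
  Swap: [4, 35, 53, 98, 41, 94, 65]
Step 3: min=41 at 4
  Swap: [4, 35, 41, 98, 53, 94, 65]

After 3 steps: [4, 35, 41, 98, 53, 94, 65]


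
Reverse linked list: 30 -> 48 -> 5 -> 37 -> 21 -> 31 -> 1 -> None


Step 1: curr=30, set curr.next=prev(None) | reversed so far: 30
Step 2: curr=48, set curr.next=prev(30) | reversed so far: 48 -> 30
Step 3: curr=5, set curr.next=prev(48) | reversed so far: 5 -> 48 -> 30
Step 4: curr=37, set curr.next=prev(5) | reversed so far: 37 -> 5 -> 48 -> 30
Step 5: curr=21, set curr.next=prev(37) | reversed so far: 21 -> 37 -> 5 -> 48 -> 30
Step 6: curr=31, set curr.next=prev(21) | reversed so far: 31 -> 21 -> 37 -> 5 -> 48 -> 30
Step 7: curr=1, set curr.next=prev(31) | reversed so far: 1 -> 31 -> 21 -> 37 -> 5 -> 48 -> 30

1 -> 31 -> 21 -> 37 -> 5 -> 48 -> 30 -> None


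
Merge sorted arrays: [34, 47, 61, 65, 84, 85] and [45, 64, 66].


Take 34 from A
Take 45 from B
Take 47 from A
Take 61 from A
Take 64 from B
Take 65 from A
Take 66 from B

Merged: [34, 45, 47, 61, 64, 65, 66, 84, 85]


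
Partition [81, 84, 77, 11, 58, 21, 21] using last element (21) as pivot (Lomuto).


Pivot: 21
  11 <= 21: swap -> [11, 84, 77, 81, 58, 21, 21]
  21 <= 21: swap -> [11, 21, 77, 81, 58, 84, 21]
Place pivot at 2: [11, 21, 21, 81, 58, 84, 77]

Partitioned: [11, 21, 21, 81, 58, 84, 77]


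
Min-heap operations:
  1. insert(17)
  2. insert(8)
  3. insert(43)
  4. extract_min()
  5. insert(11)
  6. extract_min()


insert(17) -> [17]
insert(8) -> [8, 17]
insert(43) -> [8, 17, 43]
extract_min()->8, [17, 43]
insert(11) -> [11, 43, 17]
extract_min()->11, [17, 43]

Final heap: [17, 43]


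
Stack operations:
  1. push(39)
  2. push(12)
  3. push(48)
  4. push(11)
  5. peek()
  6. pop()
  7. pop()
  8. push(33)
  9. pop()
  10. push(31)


push(39) -> [39]
push(12) -> [39, 12]
push(48) -> [39, 12, 48]
push(11) -> [39, 12, 48, 11]
peek()->11
pop()->11, [39, 12, 48]
pop()->48, [39, 12]
push(33) -> [39, 12, 33]
pop()->33, [39, 12]
push(31) -> [39, 12, 31]

Final stack: [39, 12, 31]


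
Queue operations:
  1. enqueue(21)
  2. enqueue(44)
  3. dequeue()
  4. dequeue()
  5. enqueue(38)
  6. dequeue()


enqueue(21) -> [21]
enqueue(44) -> [21, 44]
dequeue()->21, [44]
dequeue()->44, []
enqueue(38) -> [38]
dequeue()->38, []

Final queue: []


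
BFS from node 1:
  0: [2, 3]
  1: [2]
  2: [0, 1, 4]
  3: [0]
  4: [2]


Visit 1, enqueue [2]
Visit 2, enqueue [0, 4]
Visit 0, enqueue [3]
Visit 4, enqueue []
Visit 3, enqueue []

BFS order: [1, 2, 0, 4, 3]


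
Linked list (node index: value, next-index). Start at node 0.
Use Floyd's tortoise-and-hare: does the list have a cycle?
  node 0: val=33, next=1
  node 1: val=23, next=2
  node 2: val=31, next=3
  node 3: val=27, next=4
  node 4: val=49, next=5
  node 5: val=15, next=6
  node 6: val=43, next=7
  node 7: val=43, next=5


Floyd's tortoise (slow, +1) and hare (fast, +2):
  init: slow=0, fast=0
  step 1: slow=1, fast=2
  step 2: slow=2, fast=4
  step 3: slow=3, fast=6
  step 4: slow=4, fast=5
  step 5: slow=5, fast=7
  step 6: slow=6, fast=6
  slow == fast at node 6: cycle detected

Cycle: yes


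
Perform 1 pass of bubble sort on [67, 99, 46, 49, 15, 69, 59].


Initial: [67, 99, 46, 49, 15, 69, 59]
Pass 1: [67, 46, 49, 15, 69, 59, 99] (5 swaps)

After 1 pass: [67, 46, 49, 15, 69, 59, 99]


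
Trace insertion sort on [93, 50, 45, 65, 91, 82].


Initial: [93, 50, 45, 65, 91, 82]
Insert 50: [50, 93, 45, 65, 91, 82]
Insert 45: [45, 50, 93, 65, 91, 82]
Insert 65: [45, 50, 65, 93, 91, 82]
Insert 91: [45, 50, 65, 91, 93, 82]
Insert 82: [45, 50, 65, 82, 91, 93]

Sorted: [45, 50, 65, 82, 91, 93]


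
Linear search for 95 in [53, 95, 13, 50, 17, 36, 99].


i=0: 53!=95
i=1: 95==95 found!

Found at 1, 2 comps


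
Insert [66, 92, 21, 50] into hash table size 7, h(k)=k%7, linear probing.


Insert 66: h=3 -> slot 3
Insert 92: h=1 -> slot 1
Insert 21: h=0 -> slot 0
Insert 50: h=1, 1 probes -> slot 2

Table: [21, 92, 50, 66, None, None, None]


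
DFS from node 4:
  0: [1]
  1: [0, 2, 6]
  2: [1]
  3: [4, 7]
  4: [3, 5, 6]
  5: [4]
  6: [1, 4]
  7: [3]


Visit 4, push [6, 5, 3]
Visit 3, push [7]
Visit 7, push []
Visit 5, push []
Visit 6, push [1]
Visit 1, push [2, 0]
Visit 0, push []
Visit 2, push []

DFS order: [4, 3, 7, 5, 6, 1, 0, 2]


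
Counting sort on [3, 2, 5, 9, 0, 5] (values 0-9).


Input: [3, 2, 5, 9, 0, 5]
Counts: [1, 0, 1, 1, 0, 2, 0, 0, 0, 1]

Sorted: [0, 2, 3, 5, 5, 9]


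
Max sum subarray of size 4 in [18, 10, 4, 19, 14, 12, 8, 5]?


[0:4]: 51
[1:5]: 47
[2:6]: 49
[3:7]: 53
[4:8]: 39

Max: 53 at [3:7]


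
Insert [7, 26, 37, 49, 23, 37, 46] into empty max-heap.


Insert 7: [7]
Insert 26: [26, 7]
Insert 37: [37, 7, 26]
Insert 49: [49, 37, 26, 7]
Insert 23: [49, 37, 26, 7, 23]
Insert 37: [49, 37, 37, 7, 23, 26]
Insert 46: [49, 37, 46, 7, 23, 26, 37]

Final heap: [49, 37, 46, 7, 23, 26, 37]


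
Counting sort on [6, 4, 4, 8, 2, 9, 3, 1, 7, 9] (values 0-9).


Input: [6, 4, 4, 8, 2, 9, 3, 1, 7, 9]
Counts: [0, 1, 1, 1, 2, 0, 1, 1, 1, 2]

Sorted: [1, 2, 3, 4, 4, 6, 7, 8, 9, 9]


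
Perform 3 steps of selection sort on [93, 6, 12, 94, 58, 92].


Initial: [93, 6, 12, 94, 58, 92]
Step 1: min=6 at 1
  Swap: [6, 93, 12, 94, 58, 92]
Step 2: min=12 at 2
  Swap: [6, 12, 93, 94, 58, 92]
Step 3: min=58 at 4
  Swap: [6, 12, 58, 94, 93, 92]

After 3 steps: [6, 12, 58, 94, 93, 92]


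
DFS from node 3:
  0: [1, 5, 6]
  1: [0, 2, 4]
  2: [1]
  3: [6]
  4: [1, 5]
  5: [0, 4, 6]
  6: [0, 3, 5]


Visit 3, push [6]
Visit 6, push [5, 0]
Visit 0, push [5, 1]
Visit 1, push [4, 2]
Visit 2, push []
Visit 4, push [5]
Visit 5, push []

DFS order: [3, 6, 0, 1, 2, 4, 5]


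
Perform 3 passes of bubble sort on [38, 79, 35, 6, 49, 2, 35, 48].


Initial: [38, 79, 35, 6, 49, 2, 35, 48]
Pass 1: [38, 35, 6, 49, 2, 35, 48, 79] (6 swaps)
Pass 2: [35, 6, 38, 2, 35, 48, 49, 79] (5 swaps)
Pass 3: [6, 35, 2, 35, 38, 48, 49, 79] (3 swaps)

After 3 passes: [6, 35, 2, 35, 38, 48, 49, 79]


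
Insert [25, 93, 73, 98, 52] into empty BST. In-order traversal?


Insert 25: root
Insert 93: R from 25
Insert 73: R from 25 -> L from 93
Insert 98: R from 25 -> R from 93
Insert 52: R from 25 -> L from 93 -> L from 73

In-order: [25, 52, 73, 93, 98]


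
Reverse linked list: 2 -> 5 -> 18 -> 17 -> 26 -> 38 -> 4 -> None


Step 1: curr=2, set curr.next=prev(None) | reversed so far: 2
Step 2: curr=5, set curr.next=prev(2) | reversed so far: 5 -> 2
Step 3: curr=18, set curr.next=prev(5) | reversed so far: 18 -> 5 -> 2
Step 4: curr=17, set curr.next=prev(18) | reversed so far: 17 -> 18 -> 5 -> 2
Step 5: curr=26, set curr.next=prev(17) | reversed so far: 26 -> 17 -> 18 -> 5 -> 2
Step 6: curr=38, set curr.next=prev(26) | reversed so far: 38 -> 26 -> 17 -> 18 -> 5 -> 2
Step 7: curr=4, set curr.next=prev(38) | reversed so far: 4 -> 38 -> 26 -> 17 -> 18 -> 5 -> 2

4 -> 38 -> 26 -> 17 -> 18 -> 5 -> 2 -> None


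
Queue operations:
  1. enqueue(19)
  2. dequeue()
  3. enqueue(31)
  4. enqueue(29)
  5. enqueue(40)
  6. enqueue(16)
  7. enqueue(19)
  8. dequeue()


enqueue(19) -> [19]
dequeue()->19, []
enqueue(31) -> [31]
enqueue(29) -> [31, 29]
enqueue(40) -> [31, 29, 40]
enqueue(16) -> [31, 29, 40, 16]
enqueue(19) -> [31, 29, 40, 16, 19]
dequeue()->31, [29, 40, 16, 19]

Final queue: [29, 40, 16, 19]


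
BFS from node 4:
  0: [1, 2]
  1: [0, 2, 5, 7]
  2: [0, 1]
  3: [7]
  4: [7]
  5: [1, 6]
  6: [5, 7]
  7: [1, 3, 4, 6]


Visit 4, enqueue [7]
Visit 7, enqueue [1, 3, 6]
Visit 1, enqueue [0, 2, 5]
Visit 3, enqueue []
Visit 6, enqueue []
Visit 0, enqueue []
Visit 2, enqueue []
Visit 5, enqueue []

BFS order: [4, 7, 1, 3, 6, 0, 2, 5]


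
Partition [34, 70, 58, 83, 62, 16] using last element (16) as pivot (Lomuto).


Pivot: 16
Place pivot at 0: [16, 70, 58, 83, 62, 34]

Partitioned: [16, 70, 58, 83, 62, 34]


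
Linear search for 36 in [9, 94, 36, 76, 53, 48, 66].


i=0: 9!=36
i=1: 94!=36
i=2: 36==36 found!

Found at 2, 3 comps


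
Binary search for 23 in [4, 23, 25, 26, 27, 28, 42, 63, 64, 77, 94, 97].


Step 1: lo=0, hi=11, mid=5, val=28
Step 2: lo=0, hi=4, mid=2, val=25
Step 3: lo=0, hi=1, mid=0, val=4
Step 4: lo=1, hi=1, mid=1, val=23

Found at index 1


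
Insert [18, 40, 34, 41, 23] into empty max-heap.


Insert 18: [18]
Insert 40: [40, 18]
Insert 34: [40, 18, 34]
Insert 41: [41, 40, 34, 18]
Insert 23: [41, 40, 34, 18, 23]

Final heap: [41, 40, 34, 18, 23]


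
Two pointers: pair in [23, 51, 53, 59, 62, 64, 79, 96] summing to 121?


lo=0(23)+hi=7(96)=119
lo=1(51)+hi=7(96)=147
lo=1(51)+hi=6(79)=130
lo=1(51)+hi=5(64)=115
lo=2(53)+hi=5(64)=117
lo=3(59)+hi=5(64)=123
lo=3(59)+hi=4(62)=121

Yes: 59+62=121


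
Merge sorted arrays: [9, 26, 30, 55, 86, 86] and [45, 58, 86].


Take 9 from A
Take 26 from A
Take 30 from A
Take 45 from B
Take 55 from A
Take 58 from B
Take 86 from A
Take 86 from A

Merged: [9, 26, 30, 45, 55, 58, 86, 86, 86]


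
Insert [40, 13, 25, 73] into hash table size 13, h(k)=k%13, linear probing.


Insert 40: h=1 -> slot 1
Insert 13: h=0 -> slot 0
Insert 25: h=12 -> slot 12
Insert 73: h=8 -> slot 8

Table: [13, 40, None, None, None, None, None, None, 73, None, None, None, 25]


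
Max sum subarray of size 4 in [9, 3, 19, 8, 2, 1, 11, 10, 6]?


[0:4]: 39
[1:5]: 32
[2:6]: 30
[3:7]: 22
[4:8]: 24
[5:9]: 28

Max: 39 at [0:4]


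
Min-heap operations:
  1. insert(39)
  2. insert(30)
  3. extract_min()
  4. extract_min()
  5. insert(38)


insert(39) -> [39]
insert(30) -> [30, 39]
extract_min()->30, [39]
extract_min()->39, []
insert(38) -> [38]

Final heap: [38]


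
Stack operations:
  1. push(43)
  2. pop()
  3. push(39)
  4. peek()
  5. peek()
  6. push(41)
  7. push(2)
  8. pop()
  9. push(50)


push(43) -> [43]
pop()->43, []
push(39) -> [39]
peek()->39
peek()->39
push(41) -> [39, 41]
push(2) -> [39, 41, 2]
pop()->2, [39, 41]
push(50) -> [39, 41, 50]

Final stack: [39, 41, 50]


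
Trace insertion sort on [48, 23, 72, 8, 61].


Initial: [48, 23, 72, 8, 61]
Insert 23: [23, 48, 72, 8, 61]
Insert 72: [23, 48, 72, 8, 61]
Insert 8: [8, 23, 48, 72, 61]
Insert 61: [8, 23, 48, 61, 72]

Sorted: [8, 23, 48, 61, 72]


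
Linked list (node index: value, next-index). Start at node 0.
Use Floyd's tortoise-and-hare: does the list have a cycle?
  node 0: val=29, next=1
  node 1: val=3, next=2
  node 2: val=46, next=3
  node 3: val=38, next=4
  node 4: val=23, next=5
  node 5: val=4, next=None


Floyd's tortoise (slow, +1) and hare (fast, +2):
  init: slow=0, fast=0
  step 1: slow=1, fast=2
  step 2: slow=2, fast=4
  step 3: fast 4->5->None, no cycle

Cycle: no


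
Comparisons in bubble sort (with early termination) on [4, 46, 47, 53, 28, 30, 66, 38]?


Algorithm: bubble sort (with early termination)
Input: [4, 46, 47, 53, 28, 30, 66, 38]
Sorted: [4, 28, 30, 38, 46, 47, 53, 66]

25


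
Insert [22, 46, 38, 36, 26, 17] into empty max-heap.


Insert 22: [22]
Insert 46: [46, 22]
Insert 38: [46, 22, 38]
Insert 36: [46, 36, 38, 22]
Insert 26: [46, 36, 38, 22, 26]
Insert 17: [46, 36, 38, 22, 26, 17]

Final heap: [46, 36, 38, 22, 26, 17]


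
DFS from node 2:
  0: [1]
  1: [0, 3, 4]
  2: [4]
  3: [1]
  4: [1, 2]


Visit 2, push [4]
Visit 4, push [1]
Visit 1, push [3, 0]
Visit 0, push []
Visit 3, push []

DFS order: [2, 4, 1, 0, 3]


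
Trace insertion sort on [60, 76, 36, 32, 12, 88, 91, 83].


Initial: [60, 76, 36, 32, 12, 88, 91, 83]
Insert 76: [60, 76, 36, 32, 12, 88, 91, 83]
Insert 36: [36, 60, 76, 32, 12, 88, 91, 83]
Insert 32: [32, 36, 60, 76, 12, 88, 91, 83]
Insert 12: [12, 32, 36, 60, 76, 88, 91, 83]
Insert 88: [12, 32, 36, 60, 76, 88, 91, 83]
Insert 91: [12, 32, 36, 60, 76, 88, 91, 83]
Insert 83: [12, 32, 36, 60, 76, 83, 88, 91]

Sorted: [12, 32, 36, 60, 76, 83, 88, 91]


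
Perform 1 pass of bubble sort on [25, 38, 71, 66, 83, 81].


Initial: [25, 38, 71, 66, 83, 81]
Pass 1: [25, 38, 66, 71, 81, 83] (2 swaps)

After 1 pass: [25, 38, 66, 71, 81, 83]


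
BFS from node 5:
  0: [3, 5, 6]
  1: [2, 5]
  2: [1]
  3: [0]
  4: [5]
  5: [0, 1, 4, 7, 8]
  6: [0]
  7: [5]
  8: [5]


Visit 5, enqueue [0, 1, 4, 7, 8]
Visit 0, enqueue [3, 6]
Visit 1, enqueue [2]
Visit 4, enqueue []
Visit 7, enqueue []
Visit 8, enqueue []
Visit 3, enqueue []
Visit 6, enqueue []
Visit 2, enqueue []

BFS order: [5, 0, 1, 4, 7, 8, 3, 6, 2]


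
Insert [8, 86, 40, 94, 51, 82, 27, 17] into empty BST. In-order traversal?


Insert 8: root
Insert 86: R from 8
Insert 40: R from 8 -> L from 86
Insert 94: R from 8 -> R from 86
Insert 51: R from 8 -> L from 86 -> R from 40
Insert 82: R from 8 -> L from 86 -> R from 40 -> R from 51
Insert 27: R from 8 -> L from 86 -> L from 40
Insert 17: R from 8 -> L from 86 -> L from 40 -> L from 27

In-order: [8, 17, 27, 40, 51, 82, 86, 94]


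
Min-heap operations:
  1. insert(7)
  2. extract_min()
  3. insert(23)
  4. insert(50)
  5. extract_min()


insert(7) -> [7]
extract_min()->7, []
insert(23) -> [23]
insert(50) -> [23, 50]
extract_min()->23, [50]

Final heap: [50]


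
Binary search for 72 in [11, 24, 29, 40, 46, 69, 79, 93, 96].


Step 1: lo=0, hi=8, mid=4, val=46
Step 2: lo=5, hi=8, mid=6, val=79
Step 3: lo=5, hi=5, mid=5, val=69

Not found


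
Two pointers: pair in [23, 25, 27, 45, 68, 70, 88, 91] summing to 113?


lo=0(23)+hi=7(91)=114
lo=0(23)+hi=6(88)=111
lo=1(25)+hi=6(88)=113

Yes: 25+88=113


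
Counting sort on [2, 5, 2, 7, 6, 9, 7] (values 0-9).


Input: [2, 5, 2, 7, 6, 9, 7]
Counts: [0, 0, 2, 0, 0, 1, 1, 2, 0, 1]

Sorted: [2, 2, 5, 6, 7, 7, 9]


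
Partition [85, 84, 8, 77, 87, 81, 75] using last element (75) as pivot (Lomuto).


Pivot: 75
  8 <= 75: swap -> [8, 84, 85, 77, 87, 81, 75]
Place pivot at 1: [8, 75, 85, 77, 87, 81, 84]

Partitioned: [8, 75, 85, 77, 87, 81, 84]


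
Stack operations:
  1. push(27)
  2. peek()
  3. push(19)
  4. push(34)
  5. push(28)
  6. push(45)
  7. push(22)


push(27) -> [27]
peek()->27
push(19) -> [27, 19]
push(34) -> [27, 19, 34]
push(28) -> [27, 19, 34, 28]
push(45) -> [27, 19, 34, 28, 45]
push(22) -> [27, 19, 34, 28, 45, 22]

Final stack: [27, 19, 34, 28, 45, 22]


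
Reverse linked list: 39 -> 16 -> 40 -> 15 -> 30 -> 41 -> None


Step 1: curr=39, set curr.next=prev(None) | reversed so far: 39
Step 2: curr=16, set curr.next=prev(39) | reversed so far: 16 -> 39
Step 3: curr=40, set curr.next=prev(16) | reversed so far: 40 -> 16 -> 39
Step 4: curr=15, set curr.next=prev(40) | reversed so far: 15 -> 40 -> 16 -> 39
Step 5: curr=30, set curr.next=prev(15) | reversed so far: 30 -> 15 -> 40 -> 16 -> 39
Step 6: curr=41, set curr.next=prev(30) | reversed so far: 41 -> 30 -> 15 -> 40 -> 16 -> 39

41 -> 30 -> 15 -> 40 -> 16 -> 39 -> None


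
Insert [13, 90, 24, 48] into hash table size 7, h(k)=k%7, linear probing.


Insert 13: h=6 -> slot 6
Insert 90: h=6, 1 probes -> slot 0
Insert 24: h=3 -> slot 3
Insert 48: h=6, 2 probes -> slot 1

Table: [90, 48, None, 24, None, None, 13]


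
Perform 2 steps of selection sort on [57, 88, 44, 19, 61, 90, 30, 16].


Initial: [57, 88, 44, 19, 61, 90, 30, 16]
Step 1: min=16 at 7
  Swap: [16, 88, 44, 19, 61, 90, 30, 57]
Step 2: min=19 at 3
  Swap: [16, 19, 44, 88, 61, 90, 30, 57]

After 2 steps: [16, 19, 44, 88, 61, 90, 30, 57]


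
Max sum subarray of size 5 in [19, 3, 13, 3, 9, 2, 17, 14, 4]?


[0:5]: 47
[1:6]: 30
[2:7]: 44
[3:8]: 45
[4:9]: 46

Max: 47 at [0:5]


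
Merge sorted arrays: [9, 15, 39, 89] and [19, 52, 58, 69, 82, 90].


Take 9 from A
Take 15 from A
Take 19 from B
Take 39 from A
Take 52 from B
Take 58 from B
Take 69 from B
Take 82 from B
Take 89 from A

Merged: [9, 15, 19, 39, 52, 58, 69, 82, 89, 90]


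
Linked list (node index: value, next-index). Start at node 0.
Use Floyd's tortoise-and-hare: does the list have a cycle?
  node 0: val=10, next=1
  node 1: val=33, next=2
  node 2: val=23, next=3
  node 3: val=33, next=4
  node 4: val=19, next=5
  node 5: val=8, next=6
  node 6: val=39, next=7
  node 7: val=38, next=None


Floyd's tortoise (slow, +1) and hare (fast, +2):
  init: slow=0, fast=0
  step 1: slow=1, fast=2
  step 2: slow=2, fast=4
  step 3: slow=3, fast=6
  step 4: fast 6->7->None, no cycle

Cycle: no


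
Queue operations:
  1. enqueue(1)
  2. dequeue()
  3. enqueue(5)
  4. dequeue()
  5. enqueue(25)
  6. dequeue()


enqueue(1) -> [1]
dequeue()->1, []
enqueue(5) -> [5]
dequeue()->5, []
enqueue(25) -> [25]
dequeue()->25, []

Final queue: []


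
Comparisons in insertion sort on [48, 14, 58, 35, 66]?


Algorithm: insertion sort
Input: [48, 14, 58, 35, 66]
Sorted: [14, 35, 48, 58, 66]

6


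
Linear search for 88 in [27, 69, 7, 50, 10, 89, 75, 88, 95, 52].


i=0: 27!=88
i=1: 69!=88
i=2: 7!=88
i=3: 50!=88
i=4: 10!=88
i=5: 89!=88
i=6: 75!=88
i=7: 88==88 found!

Found at 7, 8 comps


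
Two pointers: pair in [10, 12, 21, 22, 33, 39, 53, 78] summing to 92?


lo=0(10)+hi=7(78)=88
lo=1(12)+hi=7(78)=90
lo=2(21)+hi=7(78)=99
lo=2(21)+hi=6(53)=74
lo=3(22)+hi=6(53)=75
lo=4(33)+hi=6(53)=86
lo=5(39)+hi=6(53)=92

Yes: 39+53=92


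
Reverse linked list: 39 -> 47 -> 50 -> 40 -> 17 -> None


Step 1: curr=39, set curr.next=prev(None) | reversed so far: 39
Step 2: curr=47, set curr.next=prev(39) | reversed so far: 47 -> 39
Step 3: curr=50, set curr.next=prev(47) | reversed so far: 50 -> 47 -> 39
Step 4: curr=40, set curr.next=prev(50) | reversed so far: 40 -> 50 -> 47 -> 39
Step 5: curr=17, set curr.next=prev(40) | reversed so far: 17 -> 40 -> 50 -> 47 -> 39

17 -> 40 -> 50 -> 47 -> 39 -> None


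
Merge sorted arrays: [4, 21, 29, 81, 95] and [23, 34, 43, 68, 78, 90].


Take 4 from A
Take 21 from A
Take 23 from B
Take 29 from A
Take 34 from B
Take 43 from B
Take 68 from B
Take 78 from B
Take 81 from A
Take 90 from B

Merged: [4, 21, 23, 29, 34, 43, 68, 78, 81, 90, 95]


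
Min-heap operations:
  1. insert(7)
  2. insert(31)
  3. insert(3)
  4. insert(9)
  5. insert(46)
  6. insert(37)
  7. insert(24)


insert(7) -> [7]
insert(31) -> [7, 31]
insert(3) -> [3, 31, 7]
insert(9) -> [3, 9, 7, 31]
insert(46) -> [3, 9, 7, 31, 46]
insert(37) -> [3, 9, 7, 31, 46, 37]
insert(24) -> [3, 9, 7, 31, 46, 37, 24]

Final heap: [3, 9, 7, 31, 46, 37, 24]


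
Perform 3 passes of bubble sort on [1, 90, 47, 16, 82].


Initial: [1, 90, 47, 16, 82]
Pass 1: [1, 47, 16, 82, 90] (3 swaps)
Pass 2: [1, 16, 47, 82, 90] (1 swaps)
Pass 3: [1, 16, 47, 82, 90] (0 swaps)

After 3 passes: [1, 16, 47, 82, 90]


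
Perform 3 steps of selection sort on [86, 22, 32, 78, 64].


Initial: [86, 22, 32, 78, 64]
Step 1: min=22 at 1
  Swap: [22, 86, 32, 78, 64]
Step 2: min=32 at 2
  Swap: [22, 32, 86, 78, 64]
Step 3: min=64 at 4
  Swap: [22, 32, 64, 78, 86]

After 3 steps: [22, 32, 64, 78, 86]


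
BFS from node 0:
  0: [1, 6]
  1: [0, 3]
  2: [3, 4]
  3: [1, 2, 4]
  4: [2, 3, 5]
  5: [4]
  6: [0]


Visit 0, enqueue [1, 6]
Visit 1, enqueue [3]
Visit 6, enqueue []
Visit 3, enqueue [2, 4]
Visit 2, enqueue []
Visit 4, enqueue [5]
Visit 5, enqueue []

BFS order: [0, 1, 6, 3, 2, 4, 5]


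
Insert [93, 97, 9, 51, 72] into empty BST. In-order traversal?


Insert 93: root
Insert 97: R from 93
Insert 9: L from 93
Insert 51: L from 93 -> R from 9
Insert 72: L from 93 -> R from 9 -> R from 51

In-order: [9, 51, 72, 93, 97]


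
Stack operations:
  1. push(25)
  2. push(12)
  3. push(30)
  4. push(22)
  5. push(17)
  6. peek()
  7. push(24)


push(25) -> [25]
push(12) -> [25, 12]
push(30) -> [25, 12, 30]
push(22) -> [25, 12, 30, 22]
push(17) -> [25, 12, 30, 22, 17]
peek()->17
push(24) -> [25, 12, 30, 22, 17, 24]

Final stack: [25, 12, 30, 22, 17, 24]


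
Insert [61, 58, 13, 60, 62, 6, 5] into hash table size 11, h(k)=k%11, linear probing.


Insert 61: h=6 -> slot 6
Insert 58: h=3 -> slot 3
Insert 13: h=2 -> slot 2
Insert 60: h=5 -> slot 5
Insert 62: h=7 -> slot 7
Insert 6: h=6, 2 probes -> slot 8
Insert 5: h=5, 4 probes -> slot 9

Table: [None, None, 13, 58, None, 60, 61, 62, 6, 5, None]


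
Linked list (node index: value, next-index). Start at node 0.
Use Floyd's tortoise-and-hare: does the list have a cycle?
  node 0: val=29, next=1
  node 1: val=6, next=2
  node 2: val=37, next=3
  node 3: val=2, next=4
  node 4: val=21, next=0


Floyd's tortoise (slow, +1) and hare (fast, +2):
  init: slow=0, fast=0
  step 1: slow=1, fast=2
  step 2: slow=2, fast=4
  step 3: slow=3, fast=1
  step 4: slow=4, fast=3
  step 5: slow=0, fast=0
  slow == fast at node 0: cycle detected

Cycle: yes


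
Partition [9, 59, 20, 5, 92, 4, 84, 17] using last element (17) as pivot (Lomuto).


Pivot: 17
  9 <= 17: advance i (no swap)
  5 <= 17: swap -> [9, 5, 20, 59, 92, 4, 84, 17]
  4 <= 17: swap -> [9, 5, 4, 59, 92, 20, 84, 17]
Place pivot at 3: [9, 5, 4, 17, 92, 20, 84, 59]

Partitioned: [9, 5, 4, 17, 92, 20, 84, 59]


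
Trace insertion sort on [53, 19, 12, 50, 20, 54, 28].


Initial: [53, 19, 12, 50, 20, 54, 28]
Insert 19: [19, 53, 12, 50, 20, 54, 28]
Insert 12: [12, 19, 53, 50, 20, 54, 28]
Insert 50: [12, 19, 50, 53, 20, 54, 28]
Insert 20: [12, 19, 20, 50, 53, 54, 28]
Insert 54: [12, 19, 20, 50, 53, 54, 28]
Insert 28: [12, 19, 20, 28, 50, 53, 54]

Sorted: [12, 19, 20, 28, 50, 53, 54]


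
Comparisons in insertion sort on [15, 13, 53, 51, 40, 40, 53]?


Algorithm: insertion sort
Input: [15, 13, 53, 51, 40, 40, 53]
Sorted: [13, 15, 40, 40, 51, 53, 53]

11


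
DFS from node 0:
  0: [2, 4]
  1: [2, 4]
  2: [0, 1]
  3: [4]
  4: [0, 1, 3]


Visit 0, push [4, 2]
Visit 2, push [1]
Visit 1, push [4]
Visit 4, push [3]
Visit 3, push []

DFS order: [0, 2, 1, 4, 3]


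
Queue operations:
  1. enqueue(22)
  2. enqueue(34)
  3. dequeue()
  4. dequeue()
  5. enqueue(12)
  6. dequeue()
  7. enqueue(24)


enqueue(22) -> [22]
enqueue(34) -> [22, 34]
dequeue()->22, [34]
dequeue()->34, []
enqueue(12) -> [12]
dequeue()->12, []
enqueue(24) -> [24]

Final queue: [24]


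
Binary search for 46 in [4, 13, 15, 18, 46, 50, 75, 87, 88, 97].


Step 1: lo=0, hi=9, mid=4, val=46

Found at index 4


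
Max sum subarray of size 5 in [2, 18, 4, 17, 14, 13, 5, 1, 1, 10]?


[0:5]: 55
[1:6]: 66
[2:7]: 53
[3:8]: 50
[4:9]: 34
[5:10]: 30

Max: 66 at [1:6]


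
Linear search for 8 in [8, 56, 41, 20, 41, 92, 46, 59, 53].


i=0: 8==8 found!

Found at 0, 1 comps


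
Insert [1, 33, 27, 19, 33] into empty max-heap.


Insert 1: [1]
Insert 33: [33, 1]
Insert 27: [33, 1, 27]
Insert 19: [33, 19, 27, 1]
Insert 33: [33, 33, 27, 1, 19]

Final heap: [33, 33, 27, 1, 19]


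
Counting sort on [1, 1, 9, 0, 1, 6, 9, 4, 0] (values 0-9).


Input: [1, 1, 9, 0, 1, 6, 9, 4, 0]
Counts: [2, 3, 0, 0, 1, 0, 1, 0, 0, 2]

Sorted: [0, 0, 1, 1, 1, 4, 6, 9, 9]


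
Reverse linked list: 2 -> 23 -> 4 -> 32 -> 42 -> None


Step 1: curr=2, set curr.next=prev(None) | reversed so far: 2
Step 2: curr=23, set curr.next=prev(2) | reversed so far: 23 -> 2
Step 3: curr=4, set curr.next=prev(23) | reversed so far: 4 -> 23 -> 2
Step 4: curr=32, set curr.next=prev(4) | reversed so far: 32 -> 4 -> 23 -> 2
Step 5: curr=42, set curr.next=prev(32) | reversed so far: 42 -> 32 -> 4 -> 23 -> 2

42 -> 32 -> 4 -> 23 -> 2 -> None


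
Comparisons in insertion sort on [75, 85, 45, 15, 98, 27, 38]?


Algorithm: insertion sort
Input: [75, 85, 45, 15, 98, 27, 38]
Sorted: [15, 27, 38, 45, 75, 85, 98]

17


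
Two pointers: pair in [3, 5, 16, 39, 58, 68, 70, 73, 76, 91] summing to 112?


lo=0(3)+hi=9(91)=94
lo=1(5)+hi=9(91)=96
lo=2(16)+hi=9(91)=107
lo=3(39)+hi=9(91)=130
lo=3(39)+hi=8(76)=115
lo=3(39)+hi=7(73)=112

Yes: 39+73=112


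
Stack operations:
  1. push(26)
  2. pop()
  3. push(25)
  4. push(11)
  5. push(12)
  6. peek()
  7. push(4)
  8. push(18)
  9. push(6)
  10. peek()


push(26) -> [26]
pop()->26, []
push(25) -> [25]
push(11) -> [25, 11]
push(12) -> [25, 11, 12]
peek()->12
push(4) -> [25, 11, 12, 4]
push(18) -> [25, 11, 12, 4, 18]
push(6) -> [25, 11, 12, 4, 18, 6]
peek()->6

Final stack: [25, 11, 12, 4, 18, 6]


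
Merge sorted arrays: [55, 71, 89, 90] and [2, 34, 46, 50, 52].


Take 2 from B
Take 34 from B
Take 46 from B
Take 50 from B
Take 52 from B

Merged: [2, 34, 46, 50, 52, 55, 71, 89, 90]


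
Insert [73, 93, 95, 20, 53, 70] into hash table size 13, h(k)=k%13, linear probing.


Insert 73: h=8 -> slot 8
Insert 93: h=2 -> slot 2
Insert 95: h=4 -> slot 4
Insert 20: h=7 -> slot 7
Insert 53: h=1 -> slot 1
Insert 70: h=5 -> slot 5

Table: [None, 53, 93, None, 95, 70, None, 20, 73, None, None, None, None]


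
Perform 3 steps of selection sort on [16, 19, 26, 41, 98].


Initial: [16, 19, 26, 41, 98]
Step 1: min=16 at 0
  Swap: [16, 19, 26, 41, 98]
Step 2: min=19 at 1
  Swap: [16, 19, 26, 41, 98]
Step 3: min=26 at 2
  Swap: [16, 19, 26, 41, 98]

After 3 steps: [16, 19, 26, 41, 98]


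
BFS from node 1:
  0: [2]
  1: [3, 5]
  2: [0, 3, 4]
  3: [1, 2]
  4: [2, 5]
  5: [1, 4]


Visit 1, enqueue [3, 5]
Visit 3, enqueue [2]
Visit 5, enqueue [4]
Visit 2, enqueue [0]
Visit 4, enqueue []
Visit 0, enqueue []

BFS order: [1, 3, 5, 2, 4, 0]


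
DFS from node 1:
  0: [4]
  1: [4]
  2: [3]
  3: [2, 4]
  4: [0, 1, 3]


Visit 1, push [4]
Visit 4, push [3, 0]
Visit 0, push []
Visit 3, push [2]
Visit 2, push []

DFS order: [1, 4, 0, 3, 2]


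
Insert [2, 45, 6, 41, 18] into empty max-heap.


Insert 2: [2]
Insert 45: [45, 2]
Insert 6: [45, 2, 6]
Insert 41: [45, 41, 6, 2]
Insert 18: [45, 41, 6, 2, 18]

Final heap: [45, 41, 6, 2, 18]


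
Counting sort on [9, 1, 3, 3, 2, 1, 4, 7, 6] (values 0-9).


Input: [9, 1, 3, 3, 2, 1, 4, 7, 6]
Counts: [0, 2, 1, 2, 1, 0, 1, 1, 0, 1]

Sorted: [1, 1, 2, 3, 3, 4, 6, 7, 9]


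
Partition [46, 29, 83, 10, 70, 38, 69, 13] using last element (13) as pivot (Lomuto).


Pivot: 13
  10 <= 13: swap -> [10, 29, 83, 46, 70, 38, 69, 13]
Place pivot at 1: [10, 13, 83, 46, 70, 38, 69, 29]

Partitioned: [10, 13, 83, 46, 70, 38, 69, 29]


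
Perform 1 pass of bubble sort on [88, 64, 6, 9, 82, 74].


Initial: [88, 64, 6, 9, 82, 74]
Pass 1: [64, 6, 9, 82, 74, 88] (5 swaps)

After 1 pass: [64, 6, 9, 82, 74, 88]


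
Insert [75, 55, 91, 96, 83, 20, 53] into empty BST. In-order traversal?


Insert 75: root
Insert 55: L from 75
Insert 91: R from 75
Insert 96: R from 75 -> R from 91
Insert 83: R from 75 -> L from 91
Insert 20: L from 75 -> L from 55
Insert 53: L from 75 -> L from 55 -> R from 20

In-order: [20, 53, 55, 75, 83, 91, 96]


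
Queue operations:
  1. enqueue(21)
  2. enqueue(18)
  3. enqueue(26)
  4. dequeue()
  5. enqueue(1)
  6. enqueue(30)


enqueue(21) -> [21]
enqueue(18) -> [21, 18]
enqueue(26) -> [21, 18, 26]
dequeue()->21, [18, 26]
enqueue(1) -> [18, 26, 1]
enqueue(30) -> [18, 26, 1, 30]

Final queue: [18, 26, 1, 30]


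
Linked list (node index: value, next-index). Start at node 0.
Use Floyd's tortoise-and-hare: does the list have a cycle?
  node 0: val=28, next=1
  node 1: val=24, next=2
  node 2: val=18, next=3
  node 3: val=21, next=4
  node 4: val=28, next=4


Floyd's tortoise (slow, +1) and hare (fast, +2):
  init: slow=0, fast=0
  step 1: slow=1, fast=2
  step 2: slow=2, fast=4
  step 3: slow=3, fast=4
  step 4: slow=4, fast=4
  slow == fast at node 4: cycle detected

Cycle: yes


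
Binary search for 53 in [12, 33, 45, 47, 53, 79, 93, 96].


Step 1: lo=0, hi=7, mid=3, val=47
Step 2: lo=4, hi=7, mid=5, val=79
Step 3: lo=4, hi=4, mid=4, val=53

Found at index 4


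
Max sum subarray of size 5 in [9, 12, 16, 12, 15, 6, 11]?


[0:5]: 64
[1:6]: 61
[2:7]: 60

Max: 64 at [0:5]


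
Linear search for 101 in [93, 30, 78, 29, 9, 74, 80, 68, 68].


i=0: 93!=101
i=1: 30!=101
i=2: 78!=101
i=3: 29!=101
i=4: 9!=101
i=5: 74!=101
i=6: 80!=101
i=7: 68!=101
i=8: 68!=101

Not found, 9 comps


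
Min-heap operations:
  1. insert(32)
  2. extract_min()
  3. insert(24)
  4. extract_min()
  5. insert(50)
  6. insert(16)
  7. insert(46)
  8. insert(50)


insert(32) -> [32]
extract_min()->32, []
insert(24) -> [24]
extract_min()->24, []
insert(50) -> [50]
insert(16) -> [16, 50]
insert(46) -> [16, 50, 46]
insert(50) -> [16, 50, 46, 50]

Final heap: [16, 50, 46, 50]


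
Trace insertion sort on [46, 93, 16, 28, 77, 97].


Initial: [46, 93, 16, 28, 77, 97]
Insert 93: [46, 93, 16, 28, 77, 97]
Insert 16: [16, 46, 93, 28, 77, 97]
Insert 28: [16, 28, 46, 93, 77, 97]
Insert 77: [16, 28, 46, 77, 93, 97]
Insert 97: [16, 28, 46, 77, 93, 97]

Sorted: [16, 28, 46, 77, 93, 97]


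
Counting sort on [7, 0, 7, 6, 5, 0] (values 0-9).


Input: [7, 0, 7, 6, 5, 0]
Counts: [2, 0, 0, 0, 0, 1, 1, 2, 0, 0]

Sorted: [0, 0, 5, 6, 7, 7]


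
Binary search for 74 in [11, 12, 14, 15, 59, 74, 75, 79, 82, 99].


Step 1: lo=0, hi=9, mid=4, val=59
Step 2: lo=5, hi=9, mid=7, val=79
Step 3: lo=5, hi=6, mid=5, val=74

Found at index 5


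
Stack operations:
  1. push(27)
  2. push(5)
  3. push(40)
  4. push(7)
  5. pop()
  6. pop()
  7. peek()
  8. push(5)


push(27) -> [27]
push(5) -> [27, 5]
push(40) -> [27, 5, 40]
push(7) -> [27, 5, 40, 7]
pop()->7, [27, 5, 40]
pop()->40, [27, 5]
peek()->5
push(5) -> [27, 5, 5]

Final stack: [27, 5, 5]


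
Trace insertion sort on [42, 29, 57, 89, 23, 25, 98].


Initial: [42, 29, 57, 89, 23, 25, 98]
Insert 29: [29, 42, 57, 89, 23, 25, 98]
Insert 57: [29, 42, 57, 89, 23, 25, 98]
Insert 89: [29, 42, 57, 89, 23, 25, 98]
Insert 23: [23, 29, 42, 57, 89, 25, 98]
Insert 25: [23, 25, 29, 42, 57, 89, 98]
Insert 98: [23, 25, 29, 42, 57, 89, 98]

Sorted: [23, 25, 29, 42, 57, 89, 98]


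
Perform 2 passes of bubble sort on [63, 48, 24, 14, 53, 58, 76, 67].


Initial: [63, 48, 24, 14, 53, 58, 76, 67]
Pass 1: [48, 24, 14, 53, 58, 63, 67, 76] (6 swaps)
Pass 2: [24, 14, 48, 53, 58, 63, 67, 76] (2 swaps)

After 2 passes: [24, 14, 48, 53, 58, 63, 67, 76]


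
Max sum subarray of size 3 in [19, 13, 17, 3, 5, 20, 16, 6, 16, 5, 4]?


[0:3]: 49
[1:4]: 33
[2:5]: 25
[3:6]: 28
[4:7]: 41
[5:8]: 42
[6:9]: 38
[7:10]: 27
[8:11]: 25

Max: 49 at [0:3]


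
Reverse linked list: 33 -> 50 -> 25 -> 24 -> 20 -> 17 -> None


Step 1: curr=33, set curr.next=prev(None) | reversed so far: 33
Step 2: curr=50, set curr.next=prev(33) | reversed so far: 50 -> 33
Step 3: curr=25, set curr.next=prev(50) | reversed so far: 25 -> 50 -> 33
Step 4: curr=24, set curr.next=prev(25) | reversed so far: 24 -> 25 -> 50 -> 33
Step 5: curr=20, set curr.next=prev(24) | reversed so far: 20 -> 24 -> 25 -> 50 -> 33
Step 6: curr=17, set curr.next=prev(20) | reversed so far: 17 -> 20 -> 24 -> 25 -> 50 -> 33

17 -> 20 -> 24 -> 25 -> 50 -> 33 -> None


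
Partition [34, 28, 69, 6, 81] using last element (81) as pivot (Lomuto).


Pivot: 81
  34 <= 81: advance i (no swap)
  28 <= 81: advance i (no swap)
  69 <= 81: advance i (no swap)
  6 <= 81: advance i (no swap)
Place pivot at 4: [34, 28, 69, 6, 81]

Partitioned: [34, 28, 69, 6, 81]


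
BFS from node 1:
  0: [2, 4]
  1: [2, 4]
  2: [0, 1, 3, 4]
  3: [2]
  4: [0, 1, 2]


Visit 1, enqueue [2, 4]
Visit 2, enqueue [0, 3]
Visit 4, enqueue []
Visit 0, enqueue []
Visit 3, enqueue []

BFS order: [1, 2, 4, 0, 3]


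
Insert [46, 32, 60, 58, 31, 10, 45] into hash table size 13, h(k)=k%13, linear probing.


Insert 46: h=7 -> slot 7
Insert 32: h=6 -> slot 6
Insert 60: h=8 -> slot 8
Insert 58: h=6, 3 probes -> slot 9
Insert 31: h=5 -> slot 5
Insert 10: h=10 -> slot 10
Insert 45: h=6, 5 probes -> slot 11

Table: [None, None, None, None, None, 31, 32, 46, 60, 58, 10, 45, None]


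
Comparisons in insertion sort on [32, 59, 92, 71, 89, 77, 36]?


Algorithm: insertion sort
Input: [32, 59, 92, 71, 89, 77, 36]
Sorted: [32, 36, 59, 71, 77, 89, 92]

15


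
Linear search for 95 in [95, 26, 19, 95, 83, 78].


i=0: 95==95 found!

Found at 0, 1 comps


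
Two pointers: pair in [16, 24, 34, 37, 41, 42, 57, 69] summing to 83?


lo=0(16)+hi=7(69)=85
lo=0(16)+hi=6(57)=73
lo=1(24)+hi=6(57)=81
lo=2(34)+hi=6(57)=91
lo=2(34)+hi=5(42)=76
lo=3(37)+hi=5(42)=79
lo=4(41)+hi=5(42)=83

Yes: 41+42=83


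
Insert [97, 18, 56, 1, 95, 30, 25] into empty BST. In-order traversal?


Insert 97: root
Insert 18: L from 97
Insert 56: L from 97 -> R from 18
Insert 1: L from 97 -> L from 18
Insert 95: L from 97 -> R from 18 -> R from 56
Insert 30: L from 97 -> R from 18 -> L from 56
Insert 25: L from 97 -> R from 18 -> L from 56 -> L from 30

In-order: [1, 18, 25, 30, 56, 95, 97]


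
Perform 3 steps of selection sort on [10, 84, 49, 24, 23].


Initial: [10, 84, 49, 24, 23]
Step 1: min=10 at 0
  Swap: [10, 84, 49, 24, 23]
Step 2: min=23 at 4
  Swap: [10, 23, 49, 24, 84]
Step 3: min=24 at 3
  Swap: [10, 23, 24, 49, 84]

After 3 steps: [10, 23, 24, 49, 84]


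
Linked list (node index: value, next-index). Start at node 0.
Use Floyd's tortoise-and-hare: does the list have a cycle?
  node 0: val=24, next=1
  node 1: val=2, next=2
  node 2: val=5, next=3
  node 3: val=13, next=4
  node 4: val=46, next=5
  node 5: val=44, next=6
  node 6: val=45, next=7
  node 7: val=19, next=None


Floyd's tortoise (slow, +1) and hare (fast, +2):
  init: slow=0, fast=0
  step 1: slow=1, fast=2
  step 2: slow=2, fast=4
  step 3: slow=3, fast=6
  step 4: fast 6->7->None, no cycle

Cycle: no


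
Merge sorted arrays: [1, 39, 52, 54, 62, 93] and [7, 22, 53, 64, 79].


Take 1 from A
Take 7 from B
Take 22 from B
Take 39 from A
Take 52 from A
Take 53 from B
Take 54 from A
Take 62 from A
Take 64 from B
Take 79 from B

Merged: [1, 7, 22, 39, 52, 53, 54, 62, 64, 79, 93]


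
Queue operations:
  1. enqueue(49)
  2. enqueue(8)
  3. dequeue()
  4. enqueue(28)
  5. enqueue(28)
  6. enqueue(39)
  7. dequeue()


enqueue(49) -> [49]
enqueue(8) -> [49, 8]
dequeue()->49, [8]
enqueue(28) -> [8, 28]
enqueue(28) -> [8, 28, 28]
enqueue(39) -> [8, 28, 28, 39]
dequeue()->8, [28, 28, 39]

Final queue: [28, 28, 39]


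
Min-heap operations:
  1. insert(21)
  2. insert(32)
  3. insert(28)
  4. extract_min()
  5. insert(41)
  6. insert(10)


insert(21) -> [21]
insert(32) -> [21, 32]
insert(28) -> [21, 32, 28]
extract_min()->21, [28, 32]
insert(41) -> [28, 32, 41]
insert(10) -> [10, 28, 41, 32]

Final heap: [10, 28, 41, 32]


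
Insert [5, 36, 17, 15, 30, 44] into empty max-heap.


Insert 5: [5]
Insert 36: [36, 5]
Insert 17: [36, 5, 17]
Insert 15: [36, 15, 17, 5]
Insert 30: [36, 30, 17, 5, 15]
Insert 44: [44, 30, 36, 5, 15, 17]

Final heap: [44, 30, 36, 5, 15, 17]


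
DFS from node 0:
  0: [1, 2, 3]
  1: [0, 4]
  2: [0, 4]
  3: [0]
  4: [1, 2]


Visit 0, push [3, 2, 1]
Visit 1, push [4]
Visit 4, push [2]
Visit 2, push []
Visit 3, push []

DFS order: [0, 1, 4, 2, 3]
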